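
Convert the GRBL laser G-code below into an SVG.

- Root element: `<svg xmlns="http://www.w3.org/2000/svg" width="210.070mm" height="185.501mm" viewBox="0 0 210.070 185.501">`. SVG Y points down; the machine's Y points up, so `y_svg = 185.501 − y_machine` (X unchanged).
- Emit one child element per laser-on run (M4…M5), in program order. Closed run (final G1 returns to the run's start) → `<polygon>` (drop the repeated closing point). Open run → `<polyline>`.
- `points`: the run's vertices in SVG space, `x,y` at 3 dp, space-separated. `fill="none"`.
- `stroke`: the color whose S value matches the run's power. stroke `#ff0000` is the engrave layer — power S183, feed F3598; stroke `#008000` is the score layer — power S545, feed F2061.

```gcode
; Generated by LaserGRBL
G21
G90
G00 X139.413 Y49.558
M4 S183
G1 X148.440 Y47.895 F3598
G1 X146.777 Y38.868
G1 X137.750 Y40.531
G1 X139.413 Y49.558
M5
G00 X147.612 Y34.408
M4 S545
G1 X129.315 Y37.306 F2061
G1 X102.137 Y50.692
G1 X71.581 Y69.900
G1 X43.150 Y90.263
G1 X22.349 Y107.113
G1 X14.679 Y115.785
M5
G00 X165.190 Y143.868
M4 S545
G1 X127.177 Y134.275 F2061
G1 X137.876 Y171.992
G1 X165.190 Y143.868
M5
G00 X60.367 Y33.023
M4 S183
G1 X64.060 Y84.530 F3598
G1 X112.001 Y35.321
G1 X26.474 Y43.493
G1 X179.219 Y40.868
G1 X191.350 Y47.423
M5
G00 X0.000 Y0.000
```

<svg xmlns="http://www.w3.org/2000/svg" width="210.070mm" height="185.501mm" viewBox="0 0 210.070 185.501">
  <polygon points="139.413,135.943 148.440,137.606 146.777,146.633 137.750,144.970" fill="none" stroke="#ff0000"/>
  <polyline points="147.612,151.093 129.315,148.195 102.137,134.809 71.581,115.601 43.150,95.238 22.349,78.388 14.679,69.716" fill="none" stroke="#008000"/>
  <polygon points="165.190,41.633 127.177,51.226 137.876,13.509" fill="none" stroke="#008000"/>
  <polyline points="60.367,152.478 64.060,100.971 112.001,150.180 26.474,142.008 179.219,144.633 191.350,138.078" fill="none" stroke="#ff0000"/>
</svg>

Each laser-on run becomes one SVG element. Flip Y back into SVG space with y_svg = 185.501 − y_machine.

Run 1: S183 ⇒ engrave layer `#ff0000`. The run returns to its start, so emit a `<polygon>` with points (Y-flipped): 139.413,135.943 148.440,137.606 146.777,146.633 137.750,144.970.

Run 2: power S545 maps to stroke `#008000` (score). The run is open, so emit a `<polyline>` with points (Y-flipped): 147.612,151.093 129.315,148.195 102.137,134.809 71.581,115.601 43.150,95.238 22.349,78.388 14.679,69.716.

Run 3: power S545 maps to stroke `#008000` (score). The run returns to its start, so emit a `<polygon>` with points (Y-flipped): 165.190,41.633 127.177,51.226 137.876,13.509.

Run 4: the run's S183 means `#ff0000` (engrave). The run is open, so emit a `<polyline>` with points (Y-flipped): 60.367,152.478 64.060,100.971 112.001,150.180 26.474,142.008 179.219,144.633 191.350,138.078.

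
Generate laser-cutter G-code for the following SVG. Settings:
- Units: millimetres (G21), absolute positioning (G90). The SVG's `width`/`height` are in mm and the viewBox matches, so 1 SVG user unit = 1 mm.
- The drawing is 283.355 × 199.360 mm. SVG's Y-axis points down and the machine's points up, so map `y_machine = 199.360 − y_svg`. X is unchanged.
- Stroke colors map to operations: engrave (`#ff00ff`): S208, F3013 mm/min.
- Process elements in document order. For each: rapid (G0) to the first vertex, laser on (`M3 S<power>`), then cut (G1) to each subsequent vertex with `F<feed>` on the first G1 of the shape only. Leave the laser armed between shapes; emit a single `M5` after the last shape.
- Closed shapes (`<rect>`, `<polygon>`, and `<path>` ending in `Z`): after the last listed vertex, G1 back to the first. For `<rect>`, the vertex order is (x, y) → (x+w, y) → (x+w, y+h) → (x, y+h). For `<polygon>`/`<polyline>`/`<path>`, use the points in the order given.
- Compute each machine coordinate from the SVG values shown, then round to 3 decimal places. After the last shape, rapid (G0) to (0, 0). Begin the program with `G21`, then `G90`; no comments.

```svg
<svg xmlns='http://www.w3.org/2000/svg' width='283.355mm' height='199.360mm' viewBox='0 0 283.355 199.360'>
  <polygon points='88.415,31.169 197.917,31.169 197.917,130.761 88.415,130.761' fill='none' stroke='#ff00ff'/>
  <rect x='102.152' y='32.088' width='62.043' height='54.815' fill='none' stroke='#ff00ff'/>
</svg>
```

Since the viewBox matches the mm dimensions, user units are millimetres directly. The only transform is the Y-flip y_m = 199.360 − y_svg.

Shape 1 is a rectangle drawn with `<polygon>`. Its stroke #ff00ff means engrave at S208, F3013. After flipping Y the toolpath is (88.415,168.191) → (197.917,168.191) → (197.917,68.599) → (88.415,68.599) → (88.415,168.191), returning to the start.

Shape 2 is a rectangle drawn with `<rect>`. Its stroke #ff00ff means engrave at S208, F3013. After flipping Y the toolpath is (102.152,167.272) → (164.195,167.272) → (164.195,112.457) → (102.152,112.457) → (102.152,167.272), returning to the start.

G21
G90
G0 X88.415 Y168.191
M3 S208
G1 X197.917 Y168.191 F3013
G1 X197.917 Y68.599
G1 X88.415 Y68.599
G1 X88.415 Y168.191
G0 X102.152 Y167.272
M3 S208
G1 X164.195 Y167.272 F3013
G1 X164.195 Y112.457
G1 X102.152 Y112.457
G1 X102.152 Y167.272
M5
G0 X0.000 Y0.000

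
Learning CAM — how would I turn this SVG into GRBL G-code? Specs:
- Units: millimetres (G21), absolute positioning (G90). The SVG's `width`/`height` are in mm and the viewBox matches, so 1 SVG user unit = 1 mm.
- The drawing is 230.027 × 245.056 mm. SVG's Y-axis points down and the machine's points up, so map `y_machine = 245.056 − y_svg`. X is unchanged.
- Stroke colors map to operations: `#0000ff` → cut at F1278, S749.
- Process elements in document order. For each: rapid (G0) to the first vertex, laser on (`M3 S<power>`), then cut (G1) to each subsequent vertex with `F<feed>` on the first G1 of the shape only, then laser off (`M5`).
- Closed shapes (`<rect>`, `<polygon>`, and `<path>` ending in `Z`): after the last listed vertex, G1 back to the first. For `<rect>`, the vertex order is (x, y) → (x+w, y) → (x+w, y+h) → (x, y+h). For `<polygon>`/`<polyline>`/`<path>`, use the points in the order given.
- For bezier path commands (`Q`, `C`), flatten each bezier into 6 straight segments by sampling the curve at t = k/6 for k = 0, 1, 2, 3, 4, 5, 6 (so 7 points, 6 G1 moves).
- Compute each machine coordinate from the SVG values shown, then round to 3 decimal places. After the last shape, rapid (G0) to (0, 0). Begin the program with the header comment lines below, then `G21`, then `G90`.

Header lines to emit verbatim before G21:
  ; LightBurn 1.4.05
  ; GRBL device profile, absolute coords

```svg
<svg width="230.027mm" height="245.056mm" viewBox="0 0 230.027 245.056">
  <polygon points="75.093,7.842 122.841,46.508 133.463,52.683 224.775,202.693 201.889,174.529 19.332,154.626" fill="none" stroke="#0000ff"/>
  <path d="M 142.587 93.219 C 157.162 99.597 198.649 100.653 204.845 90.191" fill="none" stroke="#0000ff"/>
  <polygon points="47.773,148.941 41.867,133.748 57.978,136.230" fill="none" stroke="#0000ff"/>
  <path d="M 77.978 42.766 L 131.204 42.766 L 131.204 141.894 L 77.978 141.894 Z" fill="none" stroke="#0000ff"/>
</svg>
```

viewBox `0 0 230.027 245.056` with mm width/height → 1 unit = 1 mm. Flip: y_m = 245.056 − y_svg.

**Shape 1** — `<polygon>` closed polygon, stroke `#0000ff` → cut (S749, F1278). Machine vertices: (75.093,237.214) → (122.841,198.548) → (133.463,192.373) → (224.775,42.363) → (201.889,70.527) → (19.332,90.430) → (75.093,237.214). Closed: final G1 returns to the first vertex.

**Shape 2** — `<path>` cubic bezier, stroke `#0000ff` → cut (S749, F1278). Control points (SVG): P0=(142.587,93.219), P1=(157.162,99.597), P2=(198.649,100.653), P3=(204.845,90.191); sampled at t=k/6. Machine vertices: (142.587,151.837) → (151.829,149.120) → (163.829,147.462) → (176.858,147.036) → (189.189,148.013) → (199.094,150.565) → (204.845,154.865). Open path.

**Shape 3** — `<polygon>` regular polygon, stroke `#0000ff` → cut (S749, F1278). Machine vertices: (47.773,96.115) → (41.867,111.308) → (57.978,108.826) → (47.773,96.115). Closed: final G1 returns to the first vertex.

**Shape 4** — `<path>` rectangle, stroke `#0000ff` → cut (S749, F1278). Machine vertices: (77.978,202.290) → (131.204,202.290) → (131.204,103.162) → (77.978,103.162) → (77.978,202.290). Closed: final G1 returns to the first vertex.

; LightBurn 1.4.05
; GRBL device profile, absolute coords
G21
G90
G0 X75.093 Y237.214
M3 S749
G1 X122.841 Y198.548 F1278
G1 X133.463 Y192.373
G1 X224.775 Y42.363
G1 X201.889 Y70.527
G1 X19.332 Y90.430
G1 X75.093 Y237.214
M5
G0 X142.587 Y151.837
M3 S749
G1 X151.829 Y149.120 F1278
G1 X163.829 Y147.462
G1 X176.858 Y147.036
G1 X189.189 Y148.013
G1 X199.094 Y150.565
G1 X204.845 Y154.865
M5
G0 X47.773 Y96.115
M3 S749
G1 X41.867 Y111.308 F1278
G1 X57.978 Y108.826
G1 X47.773 Y96.115
M5
G0 X77.978 Y202.290
M3 S749
G1 X131.204 Y202.290 F1278
G1 X131.204 Y103.162
G1 X77.978 Y103.162
G1 X77.978 Y202.290
M5
G0 X0.000 Y0.000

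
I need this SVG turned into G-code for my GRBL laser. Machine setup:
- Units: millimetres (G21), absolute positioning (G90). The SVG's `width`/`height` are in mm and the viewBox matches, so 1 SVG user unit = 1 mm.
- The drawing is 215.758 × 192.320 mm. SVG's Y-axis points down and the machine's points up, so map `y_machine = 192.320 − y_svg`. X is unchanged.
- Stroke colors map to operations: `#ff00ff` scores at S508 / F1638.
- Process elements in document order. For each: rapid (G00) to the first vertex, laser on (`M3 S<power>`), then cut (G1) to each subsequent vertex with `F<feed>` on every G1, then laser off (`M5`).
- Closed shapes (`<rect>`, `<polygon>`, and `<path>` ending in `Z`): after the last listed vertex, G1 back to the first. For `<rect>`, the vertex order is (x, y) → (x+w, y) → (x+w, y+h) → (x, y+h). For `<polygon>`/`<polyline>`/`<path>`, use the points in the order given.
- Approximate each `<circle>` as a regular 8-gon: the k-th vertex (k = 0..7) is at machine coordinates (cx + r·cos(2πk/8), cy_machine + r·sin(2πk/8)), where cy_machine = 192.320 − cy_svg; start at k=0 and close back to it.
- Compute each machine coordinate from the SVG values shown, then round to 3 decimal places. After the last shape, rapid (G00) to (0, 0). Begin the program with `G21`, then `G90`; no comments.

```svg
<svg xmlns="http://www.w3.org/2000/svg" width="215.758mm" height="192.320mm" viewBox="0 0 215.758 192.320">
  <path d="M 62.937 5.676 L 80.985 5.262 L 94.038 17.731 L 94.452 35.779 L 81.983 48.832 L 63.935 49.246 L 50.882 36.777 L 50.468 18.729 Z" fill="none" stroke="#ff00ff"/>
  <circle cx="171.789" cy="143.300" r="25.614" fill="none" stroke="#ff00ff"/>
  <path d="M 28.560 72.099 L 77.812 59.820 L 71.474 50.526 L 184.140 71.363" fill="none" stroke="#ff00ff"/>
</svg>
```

1 u = 1 mm; y_m = 192.320 − y.

[1] `<path>` regular polygon, #ff00ff→score S508 F1638: (62.937,186.644) → (80.985,187.058) → (94.038,174.589) → (94.452,156.541) → (81.983,143.488) → (63.935,143.074) → (50.882,155.543) → (50.468,173.591) → (62.937,186.644) (closed)

[2] `<circle>` circle, #ff00ff→score S508 F1638: (197.403,49.020) → (189.901,67.132) → (171.789,74.634) → (153.677,67.132) → (146.175,49.020) → (153.677,30.908) → (171.789,23.406) → (189.901,30.908) → (197.403,49.020) (closed)

[3] `<path>` open polyline, #ff00ff→score S508 F1638: (28.560,120.221) → (77.812,132.500) → (71.474,141.794) → (184.140,120.957)

G21
G90
G00 X62.937 Y186.644
M3 S508
G1 X80.985 Y187.058 F1638
G1 X94.038 Y174.589 F1638
G1 X94.452 Y156.541 F1638
G1 X81.983 Y143.488 F1638
G1 X63.935 Y143.074 F1638
G1 X50.882 Y155.543 F1638
G1 X50.468 Y173.591 F1638
G1 X62.937 Y186.644 F1638
M5
G00 X197.403 Y49.020
M3 S508
G1 X189.901 Y67.132 F1638
G1 X171.789 Y74.634 F1638
G1 X153.677 Y67.132 F1638
G1 X146.175 Y49.020 F1638
G1 X153.677 Y30.908 F1638
G1 X171.789 Y23.406 F1638
G1 X189.901 Y30.908 F1638
G1 X197.403 Y49.020 F1638
M5
G00 X28.560 Y120.221
M3 S508
G1 X77.812 Y132.500 F1638
G1 X71.474 Y141.794 F1638
G1 X184.140 Y120.957 F1638
M5
G00 X0.000 Y0.000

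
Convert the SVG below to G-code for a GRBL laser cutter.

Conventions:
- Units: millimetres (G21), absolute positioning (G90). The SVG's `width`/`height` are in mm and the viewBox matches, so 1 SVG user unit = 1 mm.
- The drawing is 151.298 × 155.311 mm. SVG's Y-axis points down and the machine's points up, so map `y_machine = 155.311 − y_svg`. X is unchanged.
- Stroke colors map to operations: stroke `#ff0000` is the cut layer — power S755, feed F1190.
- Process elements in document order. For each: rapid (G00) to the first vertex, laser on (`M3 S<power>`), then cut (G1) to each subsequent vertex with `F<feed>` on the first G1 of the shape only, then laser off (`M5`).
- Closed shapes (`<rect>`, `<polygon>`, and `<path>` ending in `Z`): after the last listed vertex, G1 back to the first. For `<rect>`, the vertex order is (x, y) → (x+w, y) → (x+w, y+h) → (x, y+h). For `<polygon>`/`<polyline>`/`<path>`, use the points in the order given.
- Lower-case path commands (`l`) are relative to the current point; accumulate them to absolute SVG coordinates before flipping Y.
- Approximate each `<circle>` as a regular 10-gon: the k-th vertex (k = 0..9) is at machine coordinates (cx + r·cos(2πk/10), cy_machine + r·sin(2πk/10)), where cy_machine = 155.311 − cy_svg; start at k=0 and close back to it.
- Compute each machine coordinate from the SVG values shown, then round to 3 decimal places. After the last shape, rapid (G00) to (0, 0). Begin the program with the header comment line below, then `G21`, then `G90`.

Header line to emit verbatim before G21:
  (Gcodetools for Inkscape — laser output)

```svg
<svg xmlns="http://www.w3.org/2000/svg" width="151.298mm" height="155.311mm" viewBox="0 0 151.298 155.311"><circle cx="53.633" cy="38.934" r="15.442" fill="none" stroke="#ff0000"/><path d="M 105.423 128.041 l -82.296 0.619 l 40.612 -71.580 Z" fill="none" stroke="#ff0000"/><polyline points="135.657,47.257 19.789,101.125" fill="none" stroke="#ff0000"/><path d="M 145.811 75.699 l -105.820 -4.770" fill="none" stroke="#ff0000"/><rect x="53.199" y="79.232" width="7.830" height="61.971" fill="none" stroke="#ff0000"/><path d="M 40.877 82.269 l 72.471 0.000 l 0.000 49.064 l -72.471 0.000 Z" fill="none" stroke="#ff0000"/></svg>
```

1 u = 1 mm; y_m = 155.311 − y.

[1] `<circle>` circle, #ff0000→cut S755 F1190: (69.075,116.377) → (66.126,125.454) → (58.405,131.063) → (48.861,131.063) → (41.140,125.454) → (38.191,116.377) → (41.140,107.300) → (48.861,101.691) → (58.405,101.691) → (66.126,107.300) → (69.075,116.377) (closed)

[2] `<path>` regular polygon, #ff0000→cut S755 F1190: (105.423,27.270) → (23.127,26.651) → (63.739,98.231) → (105.423,27.270) (closed)

[3] `<polyline>` line segment, #ff0000→cut S755 F1190: (135.657,108.054) → (19.789,54.186)

[4] `<path>` line segment, #ff0000→cut S755 F1190: (145.811,79.612) → (39.991,84.382)

[5] `<rect>` rectangle, #ff0000→cut S755 F1190: (53.199,76.079) → (61.029,76.079) → (61.029,14.108) → (53.199,14.108) → (53.199,76.079) (closed)

[6] `<path>` rectangle, #ff0000→cut S755 F1190: (40.877,73.042) → (113.348,73.042) → (113.348,23.978) → (40.877,23.978) → (40.877,73.042) (closed)

(Gcodetools for Inkscape — laser output)
G21
G90
G00 X69.075 Y116.377
M3 S755
G1 X66.126 Y125.454 F1190
G1 X58.405 Y131.063
G1 X48.861 Y131.063
G1 X41.140 Y125.454
G1 X38.191 Y116.377
G1 X41.140 Y107.300
G1 X48.861 Y101.691
G1 X58.405 Y101.691
G1 X66.126 Y107.300
G1 X69.075 Y116.377
M5
G00 X105.423 Y27.270
M3 S755
G1 X23.127 Y26.651 F1190
G1 X63.739 Y98.231
G1 X105.423 Y27.270
M5
G00 X135.657 Y108.054
M3 S755
G1 X19.789 Y54.186 F1190
M5
G00 X145.811 Y79.612
M3 S755
G1 X39.991 Y84.382 F1190
M5
G00 X53.199 Y76.079
M3 S755
G1 X61.029 Y76.079 F1190
G1 X61.029 Y14.108
G1 X53.199 Y14.108
G1 X53.199 Y76.079
M5
G00 X40.877 Y73.042
M3 S755
G1 X113.348 Y73.042 F1190
G1 X113.348 Y23.978
G1 X40.877 Y23.978
G1 X40.877 Y73.042
M5
G00 X0.000 Y0.000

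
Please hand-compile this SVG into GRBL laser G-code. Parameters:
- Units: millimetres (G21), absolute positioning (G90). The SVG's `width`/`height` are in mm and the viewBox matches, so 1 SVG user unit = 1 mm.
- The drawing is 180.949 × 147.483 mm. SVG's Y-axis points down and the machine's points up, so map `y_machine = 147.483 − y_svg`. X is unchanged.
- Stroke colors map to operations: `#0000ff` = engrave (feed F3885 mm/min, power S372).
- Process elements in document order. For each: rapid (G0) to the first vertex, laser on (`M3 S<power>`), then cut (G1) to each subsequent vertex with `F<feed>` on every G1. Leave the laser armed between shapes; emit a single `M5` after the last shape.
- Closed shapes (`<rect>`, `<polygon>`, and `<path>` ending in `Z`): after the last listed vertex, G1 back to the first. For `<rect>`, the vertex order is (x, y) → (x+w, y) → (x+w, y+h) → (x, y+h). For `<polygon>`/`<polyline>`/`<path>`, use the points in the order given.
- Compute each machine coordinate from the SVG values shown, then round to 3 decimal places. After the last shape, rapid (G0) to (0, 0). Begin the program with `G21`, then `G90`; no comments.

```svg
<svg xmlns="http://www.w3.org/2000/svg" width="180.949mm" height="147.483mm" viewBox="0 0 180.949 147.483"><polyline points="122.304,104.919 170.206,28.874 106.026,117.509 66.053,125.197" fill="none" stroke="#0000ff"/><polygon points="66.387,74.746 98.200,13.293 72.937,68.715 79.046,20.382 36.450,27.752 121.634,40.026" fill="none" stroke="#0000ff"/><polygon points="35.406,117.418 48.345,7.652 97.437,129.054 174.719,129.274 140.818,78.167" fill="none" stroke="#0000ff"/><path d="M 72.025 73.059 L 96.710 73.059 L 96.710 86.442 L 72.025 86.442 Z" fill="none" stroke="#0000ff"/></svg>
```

G21
G90
G0 X122.304 Y42.564
M3 S372
G1 X170.206 Y118.609 F3885
G1 X106.026 Y29.974 F3885
G1 X66.053 Y22.286 F3885
G0 X66.387 Y72.737
M3 S372
G1 X98.200 Y134.190 F3885
G1 X72.937 Y78.768 F3885
G1 X79.046 Y127.101 F3885
G1 X36.450 Y119.731 F3885
G1 X121.634 Y107.457 F3885
G1 X66.387 Y72.737 F3885
G0 X35.406 Y30.065
M3 S372
G1 X48.345 Y139.831 F3885
G1 X97.437 Y18.429 F3885
G1 X174.719 Y18.209 F3885
G1 X140.818 Y69.316 F3885
G1 X35.406 Y30.065 F3885
G0 X72.025 Y74.424
M3 S372
G1 X96.710 Y74.424 F3885
G1 X96.710 Y61.041 F3885
G1 X72.025 Y61.041 F3885
G1 X72.025 Y74.424 F3885
M5
G0 X0.000 Y0.000

Since the viewBox matches the mm dimensions, user units are millimetres directly. The only transform is the Y-flip y_m = 147.483 − y_svg.

Shape 1 is a open polyline drawn with `<polyline>`. Its stroke #0000ff means engrave at S372, F3885. After flipping Y the toolpath is (122.304,42.564) → (170.206,118.609) → (106.026,29.974) → (66.053,22.286).

Shape 2 is a closed polygon drawn with `<polygon>`. Its stroke #0000ff means engrave at S372, F3885. After flipping Y the toolpath is (66.387,72.737) → (98.200,134.190) → (72.937,78.768) → (79.046,127.101) → (36.450,119.731) → (121.634,107.457) → (66.387,72.737), returning to the start.

Shape 3 is a closed polygon drawn with `<polygon>`. Its stroke #0000ff means engrave at S372, F3885. After flipping Y the toolpath is (35.406,30.065) → (48.345,139.831) → (97.437,18.429) → (174.719,18.209) → (140.818,69.316) → (35.406,30.065), returning to the start.

Shape 4 is a rectangle drawn with `<path>`. Its stroke #0000ff means engrave at S372, F3885. After flipping Y the toolpath is (72.025,74.424) → (96.710,74.424) → (96.710,61.041) → (72.025,61.041) → (72.025,74.424), returning to the start.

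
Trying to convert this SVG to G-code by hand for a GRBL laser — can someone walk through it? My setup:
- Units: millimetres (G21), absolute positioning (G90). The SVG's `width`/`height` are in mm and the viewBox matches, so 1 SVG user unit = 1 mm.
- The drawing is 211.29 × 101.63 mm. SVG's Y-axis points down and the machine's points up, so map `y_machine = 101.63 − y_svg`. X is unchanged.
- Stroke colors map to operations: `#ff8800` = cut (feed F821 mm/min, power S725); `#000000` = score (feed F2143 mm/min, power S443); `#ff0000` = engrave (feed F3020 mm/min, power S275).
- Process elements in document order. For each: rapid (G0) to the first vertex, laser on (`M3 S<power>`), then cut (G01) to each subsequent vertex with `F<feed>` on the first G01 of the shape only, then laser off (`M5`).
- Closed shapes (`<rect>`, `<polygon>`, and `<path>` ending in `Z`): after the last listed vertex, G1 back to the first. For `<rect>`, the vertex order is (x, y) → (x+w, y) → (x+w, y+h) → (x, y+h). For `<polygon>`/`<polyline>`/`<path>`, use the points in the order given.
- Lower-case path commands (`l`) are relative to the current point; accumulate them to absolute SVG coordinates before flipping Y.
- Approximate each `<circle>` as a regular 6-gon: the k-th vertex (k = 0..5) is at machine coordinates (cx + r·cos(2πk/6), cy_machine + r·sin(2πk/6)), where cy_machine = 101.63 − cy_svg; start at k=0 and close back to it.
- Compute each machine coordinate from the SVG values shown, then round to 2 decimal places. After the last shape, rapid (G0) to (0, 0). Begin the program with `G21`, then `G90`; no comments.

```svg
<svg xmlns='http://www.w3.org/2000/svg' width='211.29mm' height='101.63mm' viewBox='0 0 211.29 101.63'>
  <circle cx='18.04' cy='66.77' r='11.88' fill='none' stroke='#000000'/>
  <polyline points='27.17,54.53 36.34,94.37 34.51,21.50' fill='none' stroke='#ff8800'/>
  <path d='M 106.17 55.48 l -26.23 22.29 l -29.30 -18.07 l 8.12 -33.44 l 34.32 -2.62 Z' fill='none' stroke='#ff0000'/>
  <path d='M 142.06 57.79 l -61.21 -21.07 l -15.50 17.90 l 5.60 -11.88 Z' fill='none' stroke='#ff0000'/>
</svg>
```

G21
G90
G0 X29.92 Y34.86
M3 S443
G01 X23.98 Y45.15 F2143
G01 X12.10 Y45.15
G01 X6.16 Y34.86
G01 X12.10 Y24.57
G01 X23.98 Y24.57
G01 X29.92 Y34.86
M5
G0 X27.17 Y47.10
M3 S725
G01 X36.34 Y7.26 F821
G01 X34.51 Y80.13
M5
G0 X106.17 Y46.15
M3 S275
G01 X79.94 Y23.86 F3020
G01 X50.64 Y41.93
G01 X58.76 Y75.37
G01 X93.08 Y77.99
G01 X106.17 Y46.15
M5
G0 X142.06 Y43.84
M3 S275
G01 X80.85 Y64.91 F3020
G01 X65.35 Y47.01
G01 X70.95 Y58.89
G01 X142.06 Y43.84
M5
G0 X0.00 Y0.00

viewBox `0 0 211.29 101.63` with mm width/height → 1 unit = 1 mm. Flip: y_m = 101.63 − y_svg.

**Shape 1** — `<circle>` circle, stroke `#000000` → score (S443, F2143). Machine vertices: (29.92,34.86) → (23.98,45.15) → (12.10,45.15) → (6.16,34.86) → (12.10,24.57) → (23.98,24.57) → (29.92,34.86). Closed: final G1 returns to the first vertex.

**Shape 2** — `<polyline>` open polyline, stroke `#ff8800` → cut (S725, F821). Machine vertices: (27.17,47.10) → (36.34,7.26) → (34.51,80.13). Open path.

**Shape 3** — `<path>` regular polygon, stroke `#ff0000` → engrave (S275, F3020). Machine vertices: (106.17,46.15) → (79.94,23.86) → (50.64,41.93) → (58.76,75.37) → (93.08,77.99) → (106.17,46.15). Closed: final G1 returns to the first vertex.

**Shape 4** — `<path>` closed polygon, stroke `#ff0000` → engrave (S275, F3020). Machine vertices: (142.06,43.84) → (80.85,64.91) → (65.35,47.01) → (70.95,58.89) → (142.06,43.84). Closed: final G1 returns to the first vertex.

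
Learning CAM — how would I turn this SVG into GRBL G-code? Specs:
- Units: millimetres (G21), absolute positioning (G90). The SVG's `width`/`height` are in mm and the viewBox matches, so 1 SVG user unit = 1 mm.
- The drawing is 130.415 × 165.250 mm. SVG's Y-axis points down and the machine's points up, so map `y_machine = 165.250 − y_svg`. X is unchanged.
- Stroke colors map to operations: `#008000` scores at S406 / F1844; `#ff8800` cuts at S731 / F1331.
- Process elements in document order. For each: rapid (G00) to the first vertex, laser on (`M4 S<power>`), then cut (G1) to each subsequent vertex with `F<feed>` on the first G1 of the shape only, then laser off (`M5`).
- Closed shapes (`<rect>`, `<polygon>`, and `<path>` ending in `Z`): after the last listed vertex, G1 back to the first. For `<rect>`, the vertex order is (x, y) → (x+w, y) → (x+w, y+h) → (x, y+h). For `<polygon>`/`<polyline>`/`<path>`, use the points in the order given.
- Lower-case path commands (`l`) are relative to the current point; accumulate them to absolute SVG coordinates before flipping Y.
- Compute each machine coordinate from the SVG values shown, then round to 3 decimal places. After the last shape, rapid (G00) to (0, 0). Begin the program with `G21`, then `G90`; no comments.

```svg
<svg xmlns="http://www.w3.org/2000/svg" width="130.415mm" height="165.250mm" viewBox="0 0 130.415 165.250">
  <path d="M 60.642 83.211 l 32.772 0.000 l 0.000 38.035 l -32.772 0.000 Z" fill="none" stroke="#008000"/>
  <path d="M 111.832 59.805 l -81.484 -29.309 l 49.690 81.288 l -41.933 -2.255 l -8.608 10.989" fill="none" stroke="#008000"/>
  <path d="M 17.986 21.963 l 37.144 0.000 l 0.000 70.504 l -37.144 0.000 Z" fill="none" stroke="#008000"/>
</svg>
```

1 u = 1 mm; y_m = 165.250 − y.

[1] `<path>` rectangle, #008000→score S406 F1844: (60.642,82.039) → (93.414,82.039) → (93.414,44.004) → (60.642,44.004) → (60.642,82.039) (closed)

[2] `<path>` open polyline, #008000→score S406 F1844: (111.832,105.445) → (30.348,134.754) → (80.038,53.466) → (38.105,55.721) → (29.497,44.732)

[3] `<path>` rectangle, #008000→score S406 F1844: (17.986,143.287) → (55.130,143.287) → (55.130,72.783) → (17.986,72.783) → (17.986,143.287) (closed)

G21
G90
G00 X60.642 Y82.039
M4 S406
G1 X93.414 Y82.039 F1844
G1 X93.414 Y44.004
G1 X60.642 Y44.004
G1 X60.642 Y82.039
M5
G00 X111.832 Y105.445
M4 S406
G1 X30.348 Y134.754 F1844
G1 X80.038 Y53.466
G1 X38.105 Y55.721
G1 X29.497 Y44.732
M5
G00 X17.986 Y143.287
M4 S406
G1 X55.130 Y143.287 F1844
G1 X55.130 Y72.783
G1 X17.986 Y72.783
G1 X17.986 Y143.287
M5
G00 X0.000 Y0.000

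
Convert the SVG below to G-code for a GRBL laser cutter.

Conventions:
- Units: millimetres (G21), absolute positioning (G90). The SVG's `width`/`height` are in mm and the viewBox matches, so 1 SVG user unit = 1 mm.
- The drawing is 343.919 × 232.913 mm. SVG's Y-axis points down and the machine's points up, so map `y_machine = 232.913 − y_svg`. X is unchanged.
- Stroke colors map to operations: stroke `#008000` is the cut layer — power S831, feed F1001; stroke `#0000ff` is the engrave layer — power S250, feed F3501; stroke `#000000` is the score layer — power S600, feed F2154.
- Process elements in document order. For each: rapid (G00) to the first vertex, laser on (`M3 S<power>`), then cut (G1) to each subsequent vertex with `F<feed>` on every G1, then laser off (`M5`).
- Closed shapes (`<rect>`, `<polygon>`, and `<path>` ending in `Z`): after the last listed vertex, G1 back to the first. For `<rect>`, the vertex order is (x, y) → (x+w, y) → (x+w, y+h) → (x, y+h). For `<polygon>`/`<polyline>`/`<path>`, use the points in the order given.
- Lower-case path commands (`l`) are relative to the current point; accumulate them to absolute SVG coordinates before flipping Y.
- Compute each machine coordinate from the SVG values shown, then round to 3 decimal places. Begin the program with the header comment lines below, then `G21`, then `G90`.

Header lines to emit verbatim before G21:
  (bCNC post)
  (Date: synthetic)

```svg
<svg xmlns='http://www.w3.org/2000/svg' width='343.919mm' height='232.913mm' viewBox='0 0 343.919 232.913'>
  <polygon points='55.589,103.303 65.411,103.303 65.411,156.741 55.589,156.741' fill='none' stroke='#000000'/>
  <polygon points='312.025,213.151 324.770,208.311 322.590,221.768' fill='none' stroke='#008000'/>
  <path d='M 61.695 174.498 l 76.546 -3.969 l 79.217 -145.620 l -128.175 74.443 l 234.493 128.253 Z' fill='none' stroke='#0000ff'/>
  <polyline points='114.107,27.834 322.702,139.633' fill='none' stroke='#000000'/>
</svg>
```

(bCNC post)
(Date: synthetic)
G21
G90
G00 X55.589 Y129.610
M3 S600
G1 X65.411 Y129.610 F2154
G1 X65.411 Y76.172 F2154
G1 X55.589 Y76.172 F2154
G1 X55.589 Y129.610 F2154
M5
G00 X312.025 Y19.762
M3 S831
G1 X324.770 Y24.602 F1001
G1 X322.590 Y11.145 F1001
G1 X312.025 Y19.762 F1001
M5
G00 X61.695 Y58.415
M3 S250
G1 X138.241 Y62.384 F3501
G1 X217.458 Y208.004 F3501
G1 X89.283 Y133.561 F3501
G1 X323.776 Y5.308 F3501
G1 X61.695 Y58.415 F3501
M5
G00 X114.107 Y205.079
M3 S600
G1 X322.702 Y93.280 F2154
M5

viewBox `0 0 343.919 232.913` with mm width/height → 1 unit = 1 mm. Flip: y_m = 232.913 − y_svg.

**Shape 1** — `<polygon>` rectangle, stroke `#000000` → score (S600, F2154). Machine vertices: (55.589,129.610) → (65.411,129.610) → (65.411,76.172) → (55.589,76.172) → (55.589,129.610). Closed: final G1 returns to the first vertex.

**Shape 2** — `<polygon>` regular polygon, stroke `#008000` → cut (S831, F1001). Machine vertices: (312.025,19.762) → (324.770,24.602) → (322.590,11.145) → (312.025,19.762). Closed: final G1 returns to the first vertex.

**Shape 3** — `<path>` closed polygon, stroke `#0000ff` → engrave (S250, F3501). Machine vertices: (61.695,58.415) → (138.241,62.384) → (217.458,208.004) → (89.283,133.561) → (323.776,5.308) → (61.695,58.415). Closed: final G1 returns to the first vertex.

**Shape 4** — `<polyline>` line segment, stroke `#000000` → score (S600, F2154). Machine vertices: (114.107,205.079) → (322.702,93.280). Open path.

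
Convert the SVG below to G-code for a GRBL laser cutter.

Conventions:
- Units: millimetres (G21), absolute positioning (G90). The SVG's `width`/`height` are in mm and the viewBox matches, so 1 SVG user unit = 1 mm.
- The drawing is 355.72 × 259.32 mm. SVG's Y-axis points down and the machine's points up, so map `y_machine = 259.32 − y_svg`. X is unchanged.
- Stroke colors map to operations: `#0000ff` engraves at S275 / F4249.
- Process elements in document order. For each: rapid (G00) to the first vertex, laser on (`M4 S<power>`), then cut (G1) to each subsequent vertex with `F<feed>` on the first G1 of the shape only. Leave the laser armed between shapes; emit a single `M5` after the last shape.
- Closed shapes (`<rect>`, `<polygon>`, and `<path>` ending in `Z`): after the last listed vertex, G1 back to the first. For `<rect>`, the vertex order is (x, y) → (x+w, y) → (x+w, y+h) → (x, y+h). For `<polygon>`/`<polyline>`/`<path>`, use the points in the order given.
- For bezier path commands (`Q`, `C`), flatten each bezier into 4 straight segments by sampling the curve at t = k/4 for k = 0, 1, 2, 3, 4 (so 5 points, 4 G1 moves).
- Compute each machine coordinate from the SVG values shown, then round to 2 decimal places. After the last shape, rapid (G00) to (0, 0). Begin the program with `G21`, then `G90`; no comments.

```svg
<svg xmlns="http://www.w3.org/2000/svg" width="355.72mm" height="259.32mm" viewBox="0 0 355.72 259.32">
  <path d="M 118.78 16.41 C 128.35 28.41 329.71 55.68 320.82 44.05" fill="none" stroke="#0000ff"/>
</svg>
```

G21
G90
G00 X118.78 Y242.91
M4 S275
G1 X155.64 Y231.89 F4249
G1 X226.72 Y220.23
G1 X294.35 Y212.99
G1 X320.82 Y215.27
M5
G00 X0.00 Y0.00

viewBox `0 0 355.72 259.32` with mm width/height → 1 unit = 1 mm. Flip: y_m = 259.32 − y_svg.

**Shape 1** — `<path>` cubic bezier, stroke `#0000ff` → engrave (S275, F4249). Control points (SVG): P0=(118.78,16.41), P1=(128.35,28.41), P2=(329.71,55.68), P3=(320.82,44.05); sampled at t=k/4. Machine vertices: (118.78,242.91) → (155.64,231.89) → (226.72,220.23) → (294.35,212.99) → (320.82,215.27). Open path.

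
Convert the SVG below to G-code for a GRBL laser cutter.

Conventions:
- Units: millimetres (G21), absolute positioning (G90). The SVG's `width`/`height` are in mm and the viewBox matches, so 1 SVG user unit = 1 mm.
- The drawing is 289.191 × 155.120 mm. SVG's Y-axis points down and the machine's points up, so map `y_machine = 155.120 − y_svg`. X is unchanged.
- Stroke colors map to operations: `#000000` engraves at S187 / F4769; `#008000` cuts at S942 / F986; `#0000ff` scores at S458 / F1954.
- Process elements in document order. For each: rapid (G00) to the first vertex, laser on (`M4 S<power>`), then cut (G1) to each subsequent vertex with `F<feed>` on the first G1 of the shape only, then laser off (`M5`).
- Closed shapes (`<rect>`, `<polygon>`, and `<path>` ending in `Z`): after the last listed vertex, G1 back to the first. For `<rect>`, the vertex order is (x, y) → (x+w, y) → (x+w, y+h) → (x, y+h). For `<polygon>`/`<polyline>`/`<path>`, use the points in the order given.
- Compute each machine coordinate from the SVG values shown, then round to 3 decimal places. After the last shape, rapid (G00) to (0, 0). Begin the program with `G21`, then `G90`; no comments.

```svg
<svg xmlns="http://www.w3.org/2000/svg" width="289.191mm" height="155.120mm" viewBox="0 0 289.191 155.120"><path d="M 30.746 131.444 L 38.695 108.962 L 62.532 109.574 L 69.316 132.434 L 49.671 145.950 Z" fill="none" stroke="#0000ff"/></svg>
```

G21
G90
G00 X30.746 Y23.676
M4 S458
G1 X38.695 Y46.158 F1954
G1 X62.532 Y45.546
G1 X69.316 Y22.686
G1 X49.671 Y9.170
G1 X30.746 Y23.676
M5
G00 X0.000 Y0.000

viewBox `0 0 289.191 155.120` with mm width/height → 1 unit = 1 mm. Flip: y_m = 155.120 − y_svg.

**Shape 1** — `<path>` regular polygon, stroke `#0000ff` → score (S458, F1954). Machine vertices: (30.746,23.676) → (38.695,46.158) → (62.532,45.546) → (69.316,22.686) → (49.671,9.170) → (30.746,23.676). Closed: final G1 returns to the first vertex.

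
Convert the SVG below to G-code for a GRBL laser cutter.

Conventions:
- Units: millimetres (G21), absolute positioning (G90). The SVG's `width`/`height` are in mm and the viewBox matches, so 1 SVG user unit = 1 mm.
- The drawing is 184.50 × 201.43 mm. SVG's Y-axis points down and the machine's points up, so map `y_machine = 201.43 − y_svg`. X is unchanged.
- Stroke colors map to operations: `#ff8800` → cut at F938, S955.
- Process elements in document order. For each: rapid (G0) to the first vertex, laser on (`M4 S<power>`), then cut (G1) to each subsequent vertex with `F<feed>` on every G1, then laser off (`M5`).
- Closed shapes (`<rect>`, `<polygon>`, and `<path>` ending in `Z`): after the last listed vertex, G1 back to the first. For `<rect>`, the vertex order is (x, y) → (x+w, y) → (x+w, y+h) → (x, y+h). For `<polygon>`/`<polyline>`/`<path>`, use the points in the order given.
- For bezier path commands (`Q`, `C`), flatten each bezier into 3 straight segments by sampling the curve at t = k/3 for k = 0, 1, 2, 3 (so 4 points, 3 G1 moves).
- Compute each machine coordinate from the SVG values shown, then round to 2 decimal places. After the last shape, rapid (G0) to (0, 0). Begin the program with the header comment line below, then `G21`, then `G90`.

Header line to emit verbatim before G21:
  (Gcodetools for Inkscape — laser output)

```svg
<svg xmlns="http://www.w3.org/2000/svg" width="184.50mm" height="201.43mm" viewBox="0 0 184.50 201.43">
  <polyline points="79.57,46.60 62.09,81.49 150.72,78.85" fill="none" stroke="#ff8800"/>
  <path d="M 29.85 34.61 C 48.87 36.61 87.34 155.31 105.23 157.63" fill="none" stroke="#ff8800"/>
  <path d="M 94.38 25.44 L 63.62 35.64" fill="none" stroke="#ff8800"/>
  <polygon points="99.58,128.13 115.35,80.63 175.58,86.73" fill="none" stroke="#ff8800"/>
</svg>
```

1 u = 1 mm; y_m = 201.43 − y.

[1] `<polyline>` open polyline, #ff8800→cut S955 F938: (79.57,154.83) → (62.09,119.94) → (150.72,122.58)

[2] `<path>` cubic bezier, #ff8800→cut S955 F938: (29.85,166.82) → (53.87,134.55) → (81.96,76.28) → (105.23,43.80)

[3] `<path>` line segment, #ff8800→cut S955 F938: (94.38,175.99) → (63.62,165.79)

[4] `<polygon>` closed polygon, #ff8800→cut S955 F938: (99.58,73.30) → (115.35,120.80) → (175.58,114.70) → (99.58,73.30) (closed)

(Gcodetools for Inkscape — laser output)
G21
G90
G0 X79.57 Y154.83
M4 S955
G1 X62.09 Y119.94 F938
G1 X150.72 Y122.58 F938
M5
G0 X29.85 Y166.82
M4 S955
G1 X53.87 Y134.55 F938
G1 X81.96 Y76.28 F938
G1 X105.23 Y43.80 F938
M5
G0 X94.38 Y175.99
M4 S955
G1 X63.62 Y165.79 F938
M5
G0 X99.58 Y73.30
M4 S955
G1 X115.35 Y120.80 F938
G1 X175.58 Y114.70 F938
G1 X99.58 Y73.30 F938
M5
G0 X0.00 Y0.00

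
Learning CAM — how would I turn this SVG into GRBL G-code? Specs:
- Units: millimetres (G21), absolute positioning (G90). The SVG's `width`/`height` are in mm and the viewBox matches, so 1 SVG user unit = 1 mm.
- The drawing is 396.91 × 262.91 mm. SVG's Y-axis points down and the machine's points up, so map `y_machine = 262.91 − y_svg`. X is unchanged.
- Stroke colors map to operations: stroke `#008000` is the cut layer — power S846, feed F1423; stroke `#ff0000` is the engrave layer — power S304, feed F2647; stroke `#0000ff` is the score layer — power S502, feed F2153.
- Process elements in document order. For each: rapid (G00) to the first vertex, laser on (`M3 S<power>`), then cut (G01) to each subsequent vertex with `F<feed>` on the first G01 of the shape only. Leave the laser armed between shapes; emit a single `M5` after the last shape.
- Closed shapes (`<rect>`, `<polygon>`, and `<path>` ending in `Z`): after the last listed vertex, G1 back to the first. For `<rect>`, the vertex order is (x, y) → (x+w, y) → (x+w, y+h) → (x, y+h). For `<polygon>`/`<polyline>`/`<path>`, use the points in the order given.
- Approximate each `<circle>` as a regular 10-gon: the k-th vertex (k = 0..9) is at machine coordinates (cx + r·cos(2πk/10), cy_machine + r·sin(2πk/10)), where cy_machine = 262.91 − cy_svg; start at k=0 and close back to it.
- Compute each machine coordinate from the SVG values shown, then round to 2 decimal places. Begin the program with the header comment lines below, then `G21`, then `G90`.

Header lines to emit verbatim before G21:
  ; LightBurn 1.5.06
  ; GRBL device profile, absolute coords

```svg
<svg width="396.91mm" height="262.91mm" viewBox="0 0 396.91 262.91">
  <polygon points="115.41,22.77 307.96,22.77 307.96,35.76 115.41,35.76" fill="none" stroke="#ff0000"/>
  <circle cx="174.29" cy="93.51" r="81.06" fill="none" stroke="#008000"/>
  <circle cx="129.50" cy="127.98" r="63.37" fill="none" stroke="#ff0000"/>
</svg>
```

1 u = 1 mm; y_m = 262.91 − y.

[1] `<polygon>` rectangle, #ff0000→engrave S304 F2647: (115.41,240.14) → (307.96,240.14) → (307.96,227.15) → (115.41,227.15) → (115.41,240.14) (closed)

[2] `<circle>` circle, #008000→cut S846 F1423: (255.35,169.40) → (239.87,217.05) → (199.34,246.49) → (149.24,246.49) → (108.71,217.05) → (93.23,169.40) → (108.71,121.75) → (149.24,92.31) → (199.34,92.31) → (239.87,121.75) → (255.35,169.40) (closed)

[3] `<circle>` circle, #ff0000→engrave S304 F2647: (192.87,134.93) → (180.77,172.18) → (149.08,195.20) → (109.92,195.20) → (78.23,172.18) → (66.13,134.93) → (78.23,97.68) → (109.92,74.66) → (149.08,74.66) → (180.77,97.68) → (192.87,134.93) (closed)

; LightBurn 1.5.06
; GRBL device profile, absolute coords
G21
G90
G00 X115.41 Y240.14
M3 S304
G01 X307.96 Y240.14 F2647
G01 X307.96 Y227.15
G01 X115.41 Y227.15
G01 X115.41 Y240.14
G00 X255.35 Y169.40
M3 S846
G01 X239.87 Y217.05 F1423
G01 X199.34 Y246.49
G01 X149.24 Y246.49
G01 X108.71 Y217.05
G01 X93.23 Y169.40
G01 X108.71 Y121.75
G01 X149.24 Y92.31
G01 X199.34 Y92.31
G01 X239.87 Y121.75
G01 X255.35 Y169.40
G00 X192.87 Y134.93
M3 S304
G01 X180.77 Y172.18 F2647
G01 X149.08 Y195.20
G01 X109.92 Y195.20
G01 X78.23 Y172.18
G01 X66.13 Y134.93
G01 X78.23 Y97.68
G01 X109.92 Y74.66
G01 X149.08 Y74.66
G01 X180.77 Y97.68
G01 X192.87 Y134.93
M5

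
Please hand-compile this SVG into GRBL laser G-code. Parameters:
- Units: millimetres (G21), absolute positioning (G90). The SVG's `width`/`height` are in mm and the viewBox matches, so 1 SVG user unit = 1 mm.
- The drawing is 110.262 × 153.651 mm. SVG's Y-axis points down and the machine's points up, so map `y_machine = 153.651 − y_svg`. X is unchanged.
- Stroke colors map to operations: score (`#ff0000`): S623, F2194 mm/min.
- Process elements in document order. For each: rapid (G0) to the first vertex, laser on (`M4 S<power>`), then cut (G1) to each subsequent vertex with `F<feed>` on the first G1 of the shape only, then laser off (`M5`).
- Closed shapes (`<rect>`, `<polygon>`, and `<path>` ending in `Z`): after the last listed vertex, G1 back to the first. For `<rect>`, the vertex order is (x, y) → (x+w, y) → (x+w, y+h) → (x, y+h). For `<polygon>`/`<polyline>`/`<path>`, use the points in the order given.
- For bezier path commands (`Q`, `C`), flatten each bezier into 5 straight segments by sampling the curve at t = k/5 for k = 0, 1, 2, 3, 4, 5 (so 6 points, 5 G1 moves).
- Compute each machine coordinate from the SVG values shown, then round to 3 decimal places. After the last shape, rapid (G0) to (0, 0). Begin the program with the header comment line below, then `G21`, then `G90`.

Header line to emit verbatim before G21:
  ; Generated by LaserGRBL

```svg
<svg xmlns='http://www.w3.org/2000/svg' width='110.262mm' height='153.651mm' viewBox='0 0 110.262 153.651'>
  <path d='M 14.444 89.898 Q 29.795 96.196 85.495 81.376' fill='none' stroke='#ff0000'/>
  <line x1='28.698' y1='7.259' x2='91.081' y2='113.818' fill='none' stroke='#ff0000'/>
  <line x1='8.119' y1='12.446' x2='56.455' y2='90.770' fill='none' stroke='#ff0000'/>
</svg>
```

Since the viewBox matches the mm dimensions, user units are millimetres directly. The only transform is the Y-flip y_m = 153.651 − y_svg.

Shape 1 is a quadratic bezier drawn with `<path>`. Its stroke #ff0000 means score at S623, F2194. After flipping Y the toolpath is (14.444,63.753) → (22.198,62.079) → (33.181,62.093) → (47.391,63.798) → (64.829,67.192) → (85.495,72.275).

Shape 2 is a line segment drawn with `<line>`. Its stroke #ff0000 means score at S623, F2194. After flipping Y the toolpath is (28.698,146.392) → (91.081,39.833).

Shape 3 is a line segment drawn with `<line>`. Its stroke #ff0000 means score at S623, F2194. After flipping Y the toolpath is (8.119,141.205) → (56.455,62.881).

; Generated by LaserGRBL
G21
G90
G0 X14.444 Y63.753
M4 S623
G1 X22.198 Y62.079 F2194
G1 X33.181 Y62.093
G1 X47.391 Y63.798
G1 X64.829 Y67.192
G1 X85.495 Y72.275
M5
G0 X28.698 Y146.392
M4 S623
G1 X91.081 Y39.833 F2194
M5
G0 X8.119 Y141.205
M4 S623
G1 X56.455 Y62.881 F2194
M5
G0 X0.000 Y0.000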